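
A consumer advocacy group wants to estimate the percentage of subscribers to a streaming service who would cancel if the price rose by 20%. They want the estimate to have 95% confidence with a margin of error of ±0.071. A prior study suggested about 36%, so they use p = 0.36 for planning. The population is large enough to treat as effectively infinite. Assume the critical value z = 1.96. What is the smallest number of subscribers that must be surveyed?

176

With p = 0.36, p(1−p) = 0.2304.
n = z²·p(1−p)/E² = 1.96² × 0.2304 / 0.071² = 3.8416 × 0.2304 / 0.005041 ≈ 175.58.
Rounding up gives n = 176.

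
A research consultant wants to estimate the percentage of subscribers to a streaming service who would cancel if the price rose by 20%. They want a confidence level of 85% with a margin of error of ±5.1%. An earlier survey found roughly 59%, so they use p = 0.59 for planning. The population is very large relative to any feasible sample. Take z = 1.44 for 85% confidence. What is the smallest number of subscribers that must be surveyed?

With p = 0.59, p(1−p) = 0.2419.
n = z²·p(1−p)/E² = 1.44² × 0.2419 / 0.051² = 2.0736 × 0.2419 / 0.002601 ≈ 192.85.
Rounding up gives n = 193.

193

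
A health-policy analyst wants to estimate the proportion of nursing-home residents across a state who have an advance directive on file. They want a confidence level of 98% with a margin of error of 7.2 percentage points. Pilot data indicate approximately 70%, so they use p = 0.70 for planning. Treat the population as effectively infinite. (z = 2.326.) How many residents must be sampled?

With p = 0.70, p(1−p) = 0.2100.
n = z²·p(1−p)/E² = 2.326² × 0.2100 / 0.072² = 5.4103 × 0.2100 / 0.005184 ≈ 219.17.
Rounding up gives n = 220.

220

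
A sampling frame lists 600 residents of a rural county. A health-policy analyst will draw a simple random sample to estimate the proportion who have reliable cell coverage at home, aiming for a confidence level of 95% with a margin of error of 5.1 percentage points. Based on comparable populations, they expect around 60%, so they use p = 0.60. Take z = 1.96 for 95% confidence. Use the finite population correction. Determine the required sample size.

Unadjusted: n₀ = 1.96² × 0.60 × 0.40 / 0.051² ≈ 354.47, so n₀ = 355.
Finite population correction with N = 600: n = n₀ / (1 + (n₀−1)/N) = 355 / (1 + 354/600) = 355 / 1.5900 ≈ 223.27.
Rounding up, n = 224.

224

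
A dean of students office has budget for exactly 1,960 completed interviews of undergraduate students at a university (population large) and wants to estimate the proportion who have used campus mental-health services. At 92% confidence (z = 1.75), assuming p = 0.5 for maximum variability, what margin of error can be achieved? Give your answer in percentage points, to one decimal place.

2.0

SE(p̂) = √[p(1−p)/n] = √[0.2500/1960] = 0.01129.
E = z × SE = 1.75 × 0.01129 = 0.01976, or 2.0 percentage points.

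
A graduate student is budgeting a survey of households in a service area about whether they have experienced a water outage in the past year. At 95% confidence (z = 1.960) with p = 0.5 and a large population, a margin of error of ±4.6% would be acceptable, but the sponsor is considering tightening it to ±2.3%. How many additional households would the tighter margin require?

1362

At ±4.6%: n = 1.960² × 0.2500 / 0.046² ≈ 453.88 → 454.
At ±2.3%: n = 1.960² × 0.2500 / 0.023² ≈ 1815.50 → 1816.
Additional respondents: 1816 − 454 = 1362.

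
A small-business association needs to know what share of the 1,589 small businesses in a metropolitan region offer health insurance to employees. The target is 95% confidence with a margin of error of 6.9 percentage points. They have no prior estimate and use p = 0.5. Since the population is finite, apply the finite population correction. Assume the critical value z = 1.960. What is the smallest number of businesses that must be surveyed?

Unadjusted: n₀ = 1.960² × 0.50 × 0.50 / 0.069² ≈ 201.72, so n₀ = 202.
Finite population correction with N = 1,589: n = n₀ / (1 + (n₀−1)/N) = 202 / (1 + 201/1589) = 202 / 1.1265 ≈ 179.32.
Rounding up, n = 180.

180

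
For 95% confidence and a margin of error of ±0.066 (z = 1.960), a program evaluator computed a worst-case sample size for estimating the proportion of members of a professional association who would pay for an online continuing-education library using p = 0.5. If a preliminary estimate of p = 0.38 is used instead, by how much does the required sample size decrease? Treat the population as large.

13

Conservative (p = 0.5): n = 1.960² × 0.25 / 0.066² ≈ 220.48 → 221.
Using p = 0.38: p(1−p) = 0.2356, so n = 1.960² × 0.2356 / 0.066² ≈ 207.78 → 208.
Reduction: 221 − 208 = 13.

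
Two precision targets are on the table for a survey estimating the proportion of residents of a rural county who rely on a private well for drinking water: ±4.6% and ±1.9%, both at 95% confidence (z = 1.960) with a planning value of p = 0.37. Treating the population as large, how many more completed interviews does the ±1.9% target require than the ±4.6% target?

2057

At ±4.6%: n = 1.960² × 0.2331 / 0.046² ≈ 423.19 → 424.
At ±1.9%: n = 1.960² × 0.2331 / 0.019² ≈ 2480.55 → 2481.
Additional respondents: 2481 − 424 = 2057.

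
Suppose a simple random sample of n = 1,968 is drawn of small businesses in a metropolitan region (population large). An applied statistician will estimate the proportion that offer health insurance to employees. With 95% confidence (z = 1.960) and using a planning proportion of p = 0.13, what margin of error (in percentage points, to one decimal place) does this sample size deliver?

1.5

SE(p̂) = √[p(1−p)/n] = √[0.1131/1968] = 0.00758.
E = z × SE = 1.960 × 0.00758 = 0.01486, or 1.5 percentage points.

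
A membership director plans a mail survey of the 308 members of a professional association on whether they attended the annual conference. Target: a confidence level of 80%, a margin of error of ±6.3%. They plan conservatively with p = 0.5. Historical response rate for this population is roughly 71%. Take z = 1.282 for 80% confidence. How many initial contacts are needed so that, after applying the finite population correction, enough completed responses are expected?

110

Completed interviews needed (unadjusted): n₀ = 1.282² × 0.2500 / 0.063² ≈ 103.52 → 104.
FPC for N = 308: n = 104 / (1 + 103/308) = 104 / 1.3344 ≈ 77.94 → 78.
At a 71% response rate, contacts needed = 78 / 0.71 ≈ 109.86 → 110.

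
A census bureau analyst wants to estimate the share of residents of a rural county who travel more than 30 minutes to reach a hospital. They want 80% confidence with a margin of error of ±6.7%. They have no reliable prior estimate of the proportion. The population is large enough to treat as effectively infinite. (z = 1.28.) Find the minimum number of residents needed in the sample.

With no prior estimate, use p = 0.5, giving p(1−p) = 0.25.
n = z²·p(1−p)/E² = 1.28² × 0.2500 / 0.067² = 1.6384 × 0.2500 / 0.004489 ≈ 91.25.
Rounding up gives n = 92.

92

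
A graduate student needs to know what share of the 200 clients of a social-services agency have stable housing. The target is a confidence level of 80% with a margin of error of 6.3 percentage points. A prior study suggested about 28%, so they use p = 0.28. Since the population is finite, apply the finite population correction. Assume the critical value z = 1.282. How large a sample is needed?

60

Unadjusted: n₀ = 1.282² × 0.28 × 0.72 / 0.063² ≈ 83.48, so n₀ = 84.
Finite population correction with N = 200: n = n₀ / (1 + (n₀−1)/N) = 84 / (1 + 83/200) = 84 / 1.4150 ≈ 59.36.
Rounding up, n = 60.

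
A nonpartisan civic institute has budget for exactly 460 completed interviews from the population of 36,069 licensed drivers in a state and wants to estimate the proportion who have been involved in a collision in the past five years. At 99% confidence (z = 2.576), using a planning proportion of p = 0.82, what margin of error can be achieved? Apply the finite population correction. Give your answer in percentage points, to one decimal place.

4.6

Finite-population factor: (N−n)/(N−1) = (36069−460)/(36069−1) = 0.9873.
SE(p̂) = √[p(1−p)/n · (N−n)/(N−1)] = √[0.1476/460 × 0.9873] = 0.01780.
E = z × SE = 2.576 × 0.01780 = 0.04585 ≈ 4.6 percentage points.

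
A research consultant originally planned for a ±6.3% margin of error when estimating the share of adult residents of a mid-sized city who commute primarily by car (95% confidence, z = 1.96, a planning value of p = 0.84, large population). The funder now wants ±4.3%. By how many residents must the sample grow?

149

At ±6.3%: n = 1.96² × 0.1344 / 0.063² ≈ 130.09 → 131.
At ±4.3%: n = 1.96² × 0.1344 / 0.043² ≈ 279.24 → 280.
Additional respondents: 280 − 131 = 149.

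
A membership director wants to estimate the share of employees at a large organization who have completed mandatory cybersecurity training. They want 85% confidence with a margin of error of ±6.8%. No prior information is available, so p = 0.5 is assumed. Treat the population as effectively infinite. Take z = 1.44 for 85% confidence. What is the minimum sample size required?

With p = 0.5, p(1−p) = 0.25.
n = z²·p(1−p)/E² = 1.44² × 0.2500 / 0.068² = 2.0736 × 0.2500 / 0.004624 ≈ 112.11.
Rounding up gives n = 113.

113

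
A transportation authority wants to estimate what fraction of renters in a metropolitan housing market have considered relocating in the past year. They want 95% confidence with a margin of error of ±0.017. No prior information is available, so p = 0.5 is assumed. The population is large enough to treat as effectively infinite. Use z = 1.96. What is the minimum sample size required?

With p = 0.5, p(1−p) = 0.25.
n = z²·p(1−p)/E² = 1.96² × 0.2500 / 0.017² = 3.8416 × 0.2500 / 0.000289 ≈ 3323.18.
Rounding up gives n = 3324.

3324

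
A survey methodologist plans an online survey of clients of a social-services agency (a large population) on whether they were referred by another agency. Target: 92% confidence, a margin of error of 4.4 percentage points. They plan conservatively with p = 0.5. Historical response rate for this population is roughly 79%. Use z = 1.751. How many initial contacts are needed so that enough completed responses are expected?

502

Completed interviews needed: n₀ = 1.751² × 0.2500 / 0.044² ≈ 395.92 → 396.
At a 79% response rate, contacts needed = 396 / 0.79 ≈ 501.27 → 502.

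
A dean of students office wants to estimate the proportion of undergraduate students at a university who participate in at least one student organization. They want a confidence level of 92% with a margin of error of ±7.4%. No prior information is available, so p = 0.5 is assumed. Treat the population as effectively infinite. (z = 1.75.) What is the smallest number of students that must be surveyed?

140

With p = 0.5, p(1−p) = 0.25.
n = z²·p(1−p)/E² = 1.75² × 0.2500 / 0.074² = 3.0625 × 0.2500 / 0.005476 ≈ 139.81.
Rounding up gives n = 140.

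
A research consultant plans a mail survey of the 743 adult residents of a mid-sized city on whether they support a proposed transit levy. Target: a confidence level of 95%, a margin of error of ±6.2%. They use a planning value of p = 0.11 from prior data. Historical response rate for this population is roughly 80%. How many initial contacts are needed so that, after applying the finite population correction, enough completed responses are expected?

For 95% confidence, z = 1.960.
Completed interviews needed (unadjusted): n₀ = 1.960² × 0.0979 / 0.062² ≈ 97.84 → 98.
FPC for N = 743: n = 98 / (1 + 97/743) = 98 / 1.1306 ≈ 86.68 → 87.
At an 80% response rate, contacts needed = 87 / 0.80 ≈ 108.75 → 109.

109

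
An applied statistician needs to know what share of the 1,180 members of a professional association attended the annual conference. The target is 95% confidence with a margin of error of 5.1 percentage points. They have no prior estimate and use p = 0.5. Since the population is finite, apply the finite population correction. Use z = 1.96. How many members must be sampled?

282

Unadjusted: n₀ = 1.96² × 0.50 × 0.50 / 0.051² ≈ 369.24, so n₀ = 370.
Finite population correction with N = 1,180: n = n₀ / (1 + (n₀−1)/N) = 370 / (1 + 369/1180) = 370 / 1.3127 ≈ 281.86.
Rounding up, n = 282.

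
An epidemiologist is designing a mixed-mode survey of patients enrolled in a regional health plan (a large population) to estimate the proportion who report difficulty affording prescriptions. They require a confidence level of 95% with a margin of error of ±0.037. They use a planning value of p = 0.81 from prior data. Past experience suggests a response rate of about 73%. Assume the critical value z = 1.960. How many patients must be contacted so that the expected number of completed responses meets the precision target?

Completed interviews needed: n₀ = 1.960² × 0.1539 / 0.037² ≈ 431.86 → 432.
At a 73% response rate, contacts needed = 432 / 0.73 ≈ 591.78 → 592.

592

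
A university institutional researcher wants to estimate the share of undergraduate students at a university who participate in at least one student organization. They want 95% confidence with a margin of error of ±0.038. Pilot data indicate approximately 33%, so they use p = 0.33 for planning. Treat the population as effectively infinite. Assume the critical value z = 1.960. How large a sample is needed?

589

With p = 0.33, p(1−p) = 0.2211.
n = z²·p(1−p)/E² = 1.960² × 0.2211 / 0.038² = 3.8416 × 0.2211 / 0.001444 ≈ 588.21.
Rounding up gives n = 589.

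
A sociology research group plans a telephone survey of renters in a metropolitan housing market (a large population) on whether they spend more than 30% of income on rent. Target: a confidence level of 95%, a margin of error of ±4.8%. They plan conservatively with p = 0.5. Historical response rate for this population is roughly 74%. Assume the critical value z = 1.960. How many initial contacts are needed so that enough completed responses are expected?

Completed interviews needed: n₀ = 1.960² × 0.2500 / 0.048² ≈ 416.84 → 417.
At a 74% response rate, contacts needed = 417 / 0.74 ≈ 563.51 → 564.

564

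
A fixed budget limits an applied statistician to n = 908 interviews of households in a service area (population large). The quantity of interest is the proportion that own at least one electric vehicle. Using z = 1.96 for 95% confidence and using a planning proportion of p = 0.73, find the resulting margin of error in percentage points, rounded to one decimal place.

2.9

SE(p̂) = √[p(1−p)/n] = √[0.1971/908] = 0.01473.
E = z × SE = 1.96 × 0.01473 = 0.02888, or 2.9 percentage points.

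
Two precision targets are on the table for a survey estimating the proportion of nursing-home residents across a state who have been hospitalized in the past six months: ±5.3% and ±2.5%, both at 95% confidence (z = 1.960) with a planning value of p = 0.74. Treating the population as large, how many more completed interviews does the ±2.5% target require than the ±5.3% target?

At ±5.3%: n = 1.960² × 0.1924 / 0.053² ≈ 263.13 → 264.
At ±2.5%: n = 1.960² × 0.1924 / 0.025² ≈ 1182.60 → 1183.
Additional respondents: 1183 − 264 = 919.

919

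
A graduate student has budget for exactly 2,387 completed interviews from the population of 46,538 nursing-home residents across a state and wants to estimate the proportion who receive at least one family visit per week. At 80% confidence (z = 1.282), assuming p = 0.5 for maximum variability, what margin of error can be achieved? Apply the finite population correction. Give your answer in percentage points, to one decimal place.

Finite-population factor: (N−n)/(N−1) = (46538−2387)/(46538−1) = 0.9487.
SE(p̂) = √[p(1−p)/n · (N−n)/(N−1)] = √[0.2500/2387 × 0.9487] = 0.00997.
E = z × SE = 1.282 × 0.00997 = 0.01278 ≈ 1.3 percentage points.

1.3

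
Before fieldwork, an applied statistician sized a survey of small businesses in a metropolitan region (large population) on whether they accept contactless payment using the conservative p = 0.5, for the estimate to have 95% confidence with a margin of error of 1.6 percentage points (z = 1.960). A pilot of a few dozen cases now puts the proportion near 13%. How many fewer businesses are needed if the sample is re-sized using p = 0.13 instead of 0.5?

2054

Conservative (p = 0.5): n = 1.960² × 0.25 / 0.016² ≈ 3751.56 → 3752.
Using p = 0.13: p(1−p) = 0.1131, so n = 1.960² × 0.1131 / 0.016² ≈ 1697.21 → 1698.
Reduction: 3752 − 1698 = 2054.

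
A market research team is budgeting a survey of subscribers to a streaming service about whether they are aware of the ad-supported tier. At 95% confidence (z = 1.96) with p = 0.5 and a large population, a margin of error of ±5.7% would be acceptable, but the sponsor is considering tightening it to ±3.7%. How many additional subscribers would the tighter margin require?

406

At ±5.7%: n = 1.96² × 0.2500 / 0.057² ≈ 295.60 → 296.
At ±3.7%: n = 1.96² × 0.2500 / 0.037² ≈ 701.53 → 702.
Additional respondents: 702 − 296 = 406.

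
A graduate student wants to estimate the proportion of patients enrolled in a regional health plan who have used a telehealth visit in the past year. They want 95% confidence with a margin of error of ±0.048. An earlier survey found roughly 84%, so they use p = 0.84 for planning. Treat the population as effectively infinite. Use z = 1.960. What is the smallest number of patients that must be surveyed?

With p = 0.84, p(1−p) = 0.1344.
n = z²·p(1−p)/E² = 1.960² × 0.1344 / 0.048² = 3.8416 × 0.1344 / 0.002304 ≈ 224.09.
Rounding up gives n = 225.

225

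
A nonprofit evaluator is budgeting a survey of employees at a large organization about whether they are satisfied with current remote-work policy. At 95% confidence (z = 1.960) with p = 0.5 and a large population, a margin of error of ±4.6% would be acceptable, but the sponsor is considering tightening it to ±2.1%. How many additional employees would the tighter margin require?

At ±4.6%: n = 1.960² × 0.2500 / 0.046² ≈ 453.88 → 454.
At ±2.1%: n = 1.960² × 0.2500 / 0.021² ≈ 2177.78 → 2178.
Additional respondents: 2178 − 454 = 1724.

1724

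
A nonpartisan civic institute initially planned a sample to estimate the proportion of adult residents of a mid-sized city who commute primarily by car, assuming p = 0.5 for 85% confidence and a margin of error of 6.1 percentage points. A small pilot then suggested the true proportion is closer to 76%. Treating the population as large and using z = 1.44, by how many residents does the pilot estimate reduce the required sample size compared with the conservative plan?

Conservative (p = 0.5): n = 1.44² × 0.25 / 0.061² ≈ 139.32 → 140.
Using p = 0.76: p(1−p) = 0.1824, so n = 1.44² × 0.1824 / 0.061² ≈ 101.65 → 102.
Reduction: 140 − 102 = 38.

38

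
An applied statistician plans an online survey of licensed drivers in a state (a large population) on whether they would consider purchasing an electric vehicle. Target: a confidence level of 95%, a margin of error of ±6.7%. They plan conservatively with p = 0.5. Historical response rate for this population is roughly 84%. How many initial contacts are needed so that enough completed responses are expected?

255

For 95% confidence, z = 1.960.
Completed interviews needed: n₀ = 1.960² × 0.2500 / 0.067² ≈ 213.95 → 214.
At an 84% response rate, contacts needed = 214 / 0.84 ≈ 254.76 → 255.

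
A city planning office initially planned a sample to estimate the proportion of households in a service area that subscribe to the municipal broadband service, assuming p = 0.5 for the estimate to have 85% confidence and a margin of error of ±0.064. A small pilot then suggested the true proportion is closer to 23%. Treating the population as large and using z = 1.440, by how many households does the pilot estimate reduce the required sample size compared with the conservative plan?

37

Conservative (p = 0.5): n = 1.440² × 0.25 / 0.064² ≈ 126.56 → 127.
Using p = 0.23: p(1−p) = 0.1771, so n = 1.440² × 0.1771 / 0.064² ≈ 89.66 → 90.
Reduction: 127 − 90 = 37.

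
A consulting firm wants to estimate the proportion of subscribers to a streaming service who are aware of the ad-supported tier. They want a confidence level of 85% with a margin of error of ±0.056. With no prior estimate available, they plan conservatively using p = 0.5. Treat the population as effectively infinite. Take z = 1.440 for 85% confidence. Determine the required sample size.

166

With p = 0.5, p(1−p) = 0.25.
n = z²·p(1−p)/E² = 1.440² × 0.2500 / 0.056² = 2.0736 × 0.2500 / 0.003136 ≈ 165.31.
Rounding up gives n = 166.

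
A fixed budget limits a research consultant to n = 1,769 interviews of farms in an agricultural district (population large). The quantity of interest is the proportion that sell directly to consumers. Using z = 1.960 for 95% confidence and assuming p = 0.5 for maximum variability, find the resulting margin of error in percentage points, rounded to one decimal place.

SE(p̂) = √[p(1−p)/n] = √[0.2500/1769] = 0.01189.
E = z × SE = 1.960 × 0.01189 = 0.02330, or 2.3 percentage points.

2.3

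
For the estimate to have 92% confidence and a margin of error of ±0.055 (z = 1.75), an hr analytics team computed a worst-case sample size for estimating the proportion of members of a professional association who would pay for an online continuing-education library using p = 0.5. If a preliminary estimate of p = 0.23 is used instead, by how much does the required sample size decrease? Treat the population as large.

Conservative (p = 0.5): n = 1.75² × 0.25 / 0.055² ≈ 253.10 → 254.
Using p = 0.23: p(1−p) = 0.1771, so n = 1.75² × 0.1771 / 0.055² ≈ 179.30 → 180.
Reduction: 254 − 180 = 74.

74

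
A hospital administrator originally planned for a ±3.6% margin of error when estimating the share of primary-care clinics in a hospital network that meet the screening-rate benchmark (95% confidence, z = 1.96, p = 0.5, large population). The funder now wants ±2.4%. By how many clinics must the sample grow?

926

At ±3.6%: n = 1.96² × 0.2500 / 0.036² ≈ 741.05 → 742.
At ±2.4%: n = 1.96² × 0.2500 / 0.024² ≈ 1667.36 → 1668.
Additional respondents: 1668 − 742 = 926.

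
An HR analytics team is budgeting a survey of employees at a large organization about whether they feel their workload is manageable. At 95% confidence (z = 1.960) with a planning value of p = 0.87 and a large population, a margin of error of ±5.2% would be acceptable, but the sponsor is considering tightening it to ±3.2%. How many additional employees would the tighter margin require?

At ±5.2%: n = 1.960² × 0.1131 / 0.052² ≈ 160.68 → 161.
At ±3.2%: n = 1.960² × 0.1131 / 0.032² ≈ 424.30 → 425.
Additional respondents: 425 − 161 = 264.

264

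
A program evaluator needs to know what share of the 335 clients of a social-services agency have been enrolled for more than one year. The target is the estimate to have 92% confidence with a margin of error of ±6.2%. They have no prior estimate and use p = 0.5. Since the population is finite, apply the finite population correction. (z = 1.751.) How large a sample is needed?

Unadjusted: n₀ = 1.751² × 0.50 × 0.50 / 0.062² ≈ 199.40, so n₀ = 200.
Finite population correction with N = 335: n = n₀ / (1 + (n₀−1)/N) = 200 / (1 + 199/335) = 200 / 1.5940 ≈ 125.47.
Rounding up, n = 126.

126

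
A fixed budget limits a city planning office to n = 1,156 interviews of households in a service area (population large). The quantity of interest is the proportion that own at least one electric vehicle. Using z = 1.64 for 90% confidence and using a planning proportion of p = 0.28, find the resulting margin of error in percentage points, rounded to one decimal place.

2.2

SE(p̂) = √[p(1−p)/n] = √[0.2016/1156] = 0.01321.
E = z × SE = 1.64 × 0.01321 = 0.02166, or 2.2 percentage points.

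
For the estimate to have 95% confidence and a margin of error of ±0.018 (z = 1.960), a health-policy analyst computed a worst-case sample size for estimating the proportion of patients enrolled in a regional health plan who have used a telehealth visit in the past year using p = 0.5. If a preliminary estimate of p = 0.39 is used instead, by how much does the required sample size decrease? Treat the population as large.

Conservative (p = 0.5): n = 1.960² × 0.25 / 0.018² ≈ 2964.20 → 2965.
Using p = 0.39: p(1−p) = 0.2379, so n = 1.960² × 0.2379 / 0.018² ≈ 2820.73 → 2821.
Reduction: 2965 − 2821 = 144.

144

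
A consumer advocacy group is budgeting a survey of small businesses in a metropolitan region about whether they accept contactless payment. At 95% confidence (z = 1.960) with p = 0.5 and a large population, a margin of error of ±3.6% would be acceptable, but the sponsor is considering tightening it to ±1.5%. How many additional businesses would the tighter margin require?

At ±3.6%: n = 1.960² × 0.2500 / 0.036² ≈ 741.05 → 742.
At ±1.5%: n = 1.960² × 0.2500 / 0.015² ≈ 4268.44 → 4269.
Additional respondents: 4269 − 742 = 3527.

3527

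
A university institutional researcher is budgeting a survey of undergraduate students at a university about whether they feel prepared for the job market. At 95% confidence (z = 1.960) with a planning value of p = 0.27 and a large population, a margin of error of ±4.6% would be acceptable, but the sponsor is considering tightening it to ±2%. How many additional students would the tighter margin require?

At ±4.6%: n = 1.960² × 0.1971 / 0.046² ≈ 357.84 → 358.
At ±2%: n = 1.960² × 0.1971 / 0.020² ≈ 1892.95 → 1893.
Additional respondents: 1893 − 358 = 1535.

1535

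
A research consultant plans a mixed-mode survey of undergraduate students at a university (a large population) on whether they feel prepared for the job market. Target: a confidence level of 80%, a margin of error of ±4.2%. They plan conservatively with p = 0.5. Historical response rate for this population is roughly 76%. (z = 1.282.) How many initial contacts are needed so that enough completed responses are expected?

307

Completed interviews needed: n₀ = 1.282² × 0.2500 / 0.042² ≈ 232.93 → 233.
At a 76% response rate, contacts needed = 233 / 0.76 ≈ 306.58 → 307.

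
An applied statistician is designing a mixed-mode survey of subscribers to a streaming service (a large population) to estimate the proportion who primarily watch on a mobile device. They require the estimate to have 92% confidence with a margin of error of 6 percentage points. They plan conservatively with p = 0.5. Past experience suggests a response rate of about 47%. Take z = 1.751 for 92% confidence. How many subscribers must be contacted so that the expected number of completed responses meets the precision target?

Completed interviews needed: n₀ = 1.751² × 0.2500 / 0.060² ≈ 212.92 → 213.
At a 47% response rate, contacts needed = 213 / 0.47 ≈ 453.19 → 454.

454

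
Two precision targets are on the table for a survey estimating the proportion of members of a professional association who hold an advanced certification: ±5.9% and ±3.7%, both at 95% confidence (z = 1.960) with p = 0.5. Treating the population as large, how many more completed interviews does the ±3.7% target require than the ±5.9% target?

426

At ±5.9%: n = 1.960² × 0.2500 / 0.059² ≈ 275.90 → 276.
At ±3.7%: n = 1.960² × 0.2500 / 0.037² ≈ 701.53 → 702.
Additional respondents: 702 − 276 = 426.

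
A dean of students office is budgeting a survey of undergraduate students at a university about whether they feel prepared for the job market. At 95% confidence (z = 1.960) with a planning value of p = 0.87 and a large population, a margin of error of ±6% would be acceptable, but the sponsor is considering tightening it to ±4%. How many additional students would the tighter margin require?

151

At ±6%: n = 1.960² × 0.1131 / 0.060² ≈ 120.69 → 121.
At ±4%: n = 1.960² × 0.1131 / 0.040² ≈ 271.55 → 272.
Additional respondents: 272 − 121 = 151.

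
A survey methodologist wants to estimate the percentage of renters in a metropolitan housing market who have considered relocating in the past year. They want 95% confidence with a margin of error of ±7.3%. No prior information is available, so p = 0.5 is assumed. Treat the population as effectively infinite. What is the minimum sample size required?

181

For 95% confidence, z = 1.960.
With p = 0.5, p(1−p) = 0.25.
n = z²·p(1−p)/E² = 1.960² × 0.2500 / 0.073² = 3.8416 × 0.2500 / 0.005329 ≈ 180.22.
Rounding up gives n = 181.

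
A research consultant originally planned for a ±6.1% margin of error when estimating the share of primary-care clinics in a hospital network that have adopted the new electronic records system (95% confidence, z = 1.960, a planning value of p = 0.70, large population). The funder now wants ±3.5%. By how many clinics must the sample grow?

At ±6.1%: n = 1.960² × 0.2100 / 0.061² ≈ 216.81 → 217.
At ±3.5%: n = 1.960² × 0.2100 / 0.035² ≈ 658.56 → 659.
Additional respondents: 659 − 217 = 442.

442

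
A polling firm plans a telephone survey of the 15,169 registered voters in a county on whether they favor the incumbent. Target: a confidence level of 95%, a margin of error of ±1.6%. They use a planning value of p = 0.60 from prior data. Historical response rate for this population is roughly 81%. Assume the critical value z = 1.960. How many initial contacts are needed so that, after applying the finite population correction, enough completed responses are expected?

Completed interviews needed (unadjusted): n₀ = 1.960² × 0.2400 / 0.016² ≈ 3601.50 → 3602.
FPC for N = 15,169: n = 3602 / (1 + 3601/15169) = 3602 / 1.2374 ≈ 2910.96 → 2911.
At an 81% response rate, contacts needed = 2911 / 0.81 ≈ 3593.83 → 3594.

3594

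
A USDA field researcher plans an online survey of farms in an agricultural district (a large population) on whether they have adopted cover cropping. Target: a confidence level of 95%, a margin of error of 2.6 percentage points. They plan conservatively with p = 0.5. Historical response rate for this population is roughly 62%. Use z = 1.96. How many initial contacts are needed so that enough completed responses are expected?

Completed interviews needed: n₀ = 1.96² × 0.2500 / 0.026² ≈ 1420.71 → 1421.
At a 62% response rate, contacts needed = 1421 / 0.62 ≈ 2291.94 → 2292.

2292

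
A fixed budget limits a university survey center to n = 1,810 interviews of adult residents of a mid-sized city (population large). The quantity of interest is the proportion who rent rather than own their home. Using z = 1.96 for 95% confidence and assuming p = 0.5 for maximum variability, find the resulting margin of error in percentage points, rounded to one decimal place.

2.3

SE(p̂) = √[p(1−p)/n] = √[0.2500/1810] = 0.01175.
E = z × SE = 1.96 × 0.01175 = 0.02303, or 2.3 percentage points.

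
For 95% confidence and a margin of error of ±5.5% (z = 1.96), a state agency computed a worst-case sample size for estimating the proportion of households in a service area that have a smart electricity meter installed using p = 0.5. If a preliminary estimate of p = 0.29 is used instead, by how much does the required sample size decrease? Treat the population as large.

Conservative (p = 0.5): n = 1.96² × 0.25 / 0.055² ≈ 317.49 → 318.
Using p = 0.29: p(1−p) = 0.2059, so n = 1.96² × 0.2059 / 0.055² ≈ 261.48 → 262.
Reduction: 318 − 262 = 56.

56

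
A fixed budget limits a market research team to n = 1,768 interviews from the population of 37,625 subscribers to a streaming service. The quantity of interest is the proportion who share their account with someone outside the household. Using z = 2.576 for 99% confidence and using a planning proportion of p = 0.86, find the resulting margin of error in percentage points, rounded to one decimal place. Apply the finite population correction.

2.1

Finite-population factor: (N−n)/(N−1) = (37625−1768)/(37625−1) = 0.9530.
SE(p̂) = √[p(1−p)/n · (N−n)/(N−1)] = √[0.1204/1768 × 0.9530] = 0.00806.
E = z × SE = 2.576 × 0.00806 = 0.02075 ≈ 2.1 percentage points.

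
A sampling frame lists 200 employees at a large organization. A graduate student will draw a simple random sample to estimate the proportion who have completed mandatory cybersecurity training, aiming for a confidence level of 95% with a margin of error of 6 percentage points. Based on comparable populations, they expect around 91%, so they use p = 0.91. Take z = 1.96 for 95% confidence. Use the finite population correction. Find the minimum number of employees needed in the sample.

Unadjusted: n₀ = 1.96² × 0.91 × 0.09 / 0.060² ≈ 87.40, so n₀ = 88.
Finite population correction with N = 200: n = n₀ / (1 + (n₀−1)/N) = 88 / (1 + 87/200) = 88 / 1.4350 ≈ 61.32.
Rounding up, n = 62.

62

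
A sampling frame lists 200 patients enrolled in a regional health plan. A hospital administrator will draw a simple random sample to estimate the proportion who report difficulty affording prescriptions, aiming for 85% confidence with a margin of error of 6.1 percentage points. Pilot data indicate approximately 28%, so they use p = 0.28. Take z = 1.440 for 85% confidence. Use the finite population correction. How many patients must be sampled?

Unadjusted: n₀ = 1.440² × 0.28 × 0.72 / 0.061² ≈ 112.35, so n₀ = 113.
Finite population correction with N = 200: n = n₀ / (1 + (n₀−1)/N) = 113 / (1 + 112/200) = 113 / 1.5600 ≈ 72.44.
Rounding up, n = 73.

73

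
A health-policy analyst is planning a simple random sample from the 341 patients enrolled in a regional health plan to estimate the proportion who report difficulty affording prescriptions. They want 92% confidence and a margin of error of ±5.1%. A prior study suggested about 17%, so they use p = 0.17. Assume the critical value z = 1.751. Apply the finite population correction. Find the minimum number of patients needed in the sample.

Unadjusted: n₀ = 1.751² × 0.17 × 0.83 / 0.051² ≈ 166.33, so n₀ = 167.
Finite population correction with N = 341: n = n₀ / (1 + (n₀−1)/N) = 167 / (1 + 166/341) = 167 / 1.4868 ≈ 112.32.
Rounding up, n = 113.

113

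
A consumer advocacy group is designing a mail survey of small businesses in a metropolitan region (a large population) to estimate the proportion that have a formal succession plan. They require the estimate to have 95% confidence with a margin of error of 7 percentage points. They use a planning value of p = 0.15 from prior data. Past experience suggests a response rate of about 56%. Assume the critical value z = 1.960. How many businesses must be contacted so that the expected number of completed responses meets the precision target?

179

Completed interviews needed: n₀ = 1.960² × 0.1275 / 0.070² ≈ 99.96 → 100.
At a 56% response rate, contacts needed = 100 / 0.56 ≈ 178.57 → 179.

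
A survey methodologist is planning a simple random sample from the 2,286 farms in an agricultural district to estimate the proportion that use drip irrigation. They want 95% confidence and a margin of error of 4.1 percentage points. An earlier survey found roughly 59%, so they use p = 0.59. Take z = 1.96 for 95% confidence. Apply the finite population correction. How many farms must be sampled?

446

Unadjusted: n₀ = 1.96² × 0.59 × 0.41 / 0.041² ≈ 552.82, so n₀ = 553.
Finite population correction with N = 2,286: n = n₀ / (1 + (n₀−1)/N) = 553 / (1 + 552/2286) = 553 / 1.2415 ≈ 445.44.
Rounding up, n = 446.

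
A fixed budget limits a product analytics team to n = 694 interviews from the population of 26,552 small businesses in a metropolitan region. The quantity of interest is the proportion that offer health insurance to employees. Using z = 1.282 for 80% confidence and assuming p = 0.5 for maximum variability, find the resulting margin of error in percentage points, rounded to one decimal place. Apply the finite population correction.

Finite-population factor: (N−n)/(N−1) = (26552−694)/(26552−1) = 0.9739.
SE(p̂) = √[p(1−p)/n · (N−n)/(N−1)] = √[0.2500/694 × 0.9739] = 0.01873.
E = z × SE = 1.282 × 0.01873 = 0.02401 ≈ 2.4 percentage points.

2.4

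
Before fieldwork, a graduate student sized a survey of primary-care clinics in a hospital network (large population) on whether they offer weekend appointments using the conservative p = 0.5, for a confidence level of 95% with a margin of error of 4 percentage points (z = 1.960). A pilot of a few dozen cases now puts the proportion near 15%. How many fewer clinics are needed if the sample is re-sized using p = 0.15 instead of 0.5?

294

Conservative (p = 0.5): n = 1.960² × 0.25 / 0.040² ≈ 600.25 → 601.
Using p = 0.15: p(1−p) = 0.1275, so n = 1.960² × 0.1275 / 0.040² ≈ 306.13 → 307.
Reduction: 601 − 307 = 294.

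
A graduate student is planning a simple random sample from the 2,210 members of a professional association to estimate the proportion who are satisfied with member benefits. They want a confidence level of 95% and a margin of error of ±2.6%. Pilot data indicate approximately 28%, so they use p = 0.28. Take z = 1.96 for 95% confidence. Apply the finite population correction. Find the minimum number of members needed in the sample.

Unadjusted: n₀ = 1.96² × 0.28 × 0.72 / 0.026² ≈ 1145.66, so n₀ = 1146.
Finite population correction with N = 2,210: n = n₀ / (1 + (n₀−1)/N) = 1146 / (1 + 1145/2210) = 1146 / 1.5181 ≈ 754.89.
Rounding up, n = 755.

755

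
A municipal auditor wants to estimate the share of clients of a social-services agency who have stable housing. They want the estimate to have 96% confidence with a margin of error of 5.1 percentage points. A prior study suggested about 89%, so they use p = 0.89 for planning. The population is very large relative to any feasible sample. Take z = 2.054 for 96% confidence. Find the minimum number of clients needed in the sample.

With p = 0.89, p(1−p) = 0.0979.
n = z²·p(1−p)/E² = 2.054² × 0.0979 / 0.051² = 4.2189 × 0.0979 / 0.002601 ≈ 158.80.
Rounding up gives n = 159.

159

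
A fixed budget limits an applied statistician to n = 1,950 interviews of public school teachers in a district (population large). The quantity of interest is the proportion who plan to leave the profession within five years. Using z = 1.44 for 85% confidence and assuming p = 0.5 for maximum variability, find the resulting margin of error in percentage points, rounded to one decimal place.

1.6

SE(p̂) = √[p(1−p)/n] = √[0.2500/1950] = 0.01132.
E = z × SE = 1.44 × 0.01132 = 0.01630, or 1.6 percentage points.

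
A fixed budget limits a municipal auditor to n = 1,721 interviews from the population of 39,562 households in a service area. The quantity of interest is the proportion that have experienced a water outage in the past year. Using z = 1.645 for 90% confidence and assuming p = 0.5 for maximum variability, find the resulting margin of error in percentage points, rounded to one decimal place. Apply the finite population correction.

1.9

Finite-population factor: (N−n)/(N−1) = (39562−1721)/(39562−1) = 0.9565.
SE(p̂) = √[p(1−p)/n · (N−n)/(N−1)] = √[0.2500/1721 × 0.9565] = 0.01179.
E = z × SE = 1.645 × 0.01179 = 0.01939 ≈ 1.9 percentage points.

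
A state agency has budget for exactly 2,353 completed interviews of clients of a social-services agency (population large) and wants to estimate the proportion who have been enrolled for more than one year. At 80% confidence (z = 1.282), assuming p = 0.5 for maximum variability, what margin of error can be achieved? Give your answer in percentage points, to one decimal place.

SE(p̂) = √[p(1−p)/n] = √[0.2500/2353] = 0.01031.
E = z × SE = 1.282 × 0.01031 = 0.01321, or 1.3 percentage points.

1.3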